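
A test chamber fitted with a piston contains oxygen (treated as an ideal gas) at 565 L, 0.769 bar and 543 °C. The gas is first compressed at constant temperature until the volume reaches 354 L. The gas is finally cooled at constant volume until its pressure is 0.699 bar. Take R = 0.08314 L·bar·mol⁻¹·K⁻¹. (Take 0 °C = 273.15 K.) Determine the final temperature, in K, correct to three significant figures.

Convert: T₁ = 816.1 K.
Isothermal, so P V is constant: T₂ = T₁; P₂ = P₁·(V₁/V₂) = 1.227 bar.
V constant ⇒ P ∝ T: V₃ = V₂; T₃ = T₂·(P₃/P₂) = 464.8 K.

T₃ ≈ 465 K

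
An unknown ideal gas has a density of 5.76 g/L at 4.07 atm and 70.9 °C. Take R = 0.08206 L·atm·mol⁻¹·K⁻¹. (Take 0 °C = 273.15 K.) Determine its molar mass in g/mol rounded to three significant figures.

ρ = PM/(RT) ⇒ M = ρRT/P = (5.76 × 0.08206 × 344.0) / 4.07

M ≈ 40.0 g/mol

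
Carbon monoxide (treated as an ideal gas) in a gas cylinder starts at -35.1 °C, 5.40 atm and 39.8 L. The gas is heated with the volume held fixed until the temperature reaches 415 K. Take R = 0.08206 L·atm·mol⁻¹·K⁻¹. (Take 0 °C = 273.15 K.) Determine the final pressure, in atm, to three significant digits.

P₂ ≈ 9.41 atm

Convert: T₁ = 238.0 K.
Isochoric, so P/T is constant: V₂ = V₁; P₂ = P₁·(T₂/T₁) = 9.414 atm.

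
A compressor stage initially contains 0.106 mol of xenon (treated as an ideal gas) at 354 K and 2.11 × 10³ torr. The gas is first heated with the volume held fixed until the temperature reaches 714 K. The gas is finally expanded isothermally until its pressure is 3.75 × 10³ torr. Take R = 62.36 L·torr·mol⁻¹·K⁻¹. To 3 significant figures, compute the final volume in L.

From PV = nRT: V₁ = nRT₁/P₁ = 1.109 L.
V constant ⇒ P ∝ T: V₂ = V₁; P₂ = P₁·(T₂/T₁) = 4256 torr.
T constant ⇒ Boyle's law P V = const: T₃ = T₂; V₃ = V₂·(P₂/P₃) = 1.259 L.

V₃ ≈ 1.26 L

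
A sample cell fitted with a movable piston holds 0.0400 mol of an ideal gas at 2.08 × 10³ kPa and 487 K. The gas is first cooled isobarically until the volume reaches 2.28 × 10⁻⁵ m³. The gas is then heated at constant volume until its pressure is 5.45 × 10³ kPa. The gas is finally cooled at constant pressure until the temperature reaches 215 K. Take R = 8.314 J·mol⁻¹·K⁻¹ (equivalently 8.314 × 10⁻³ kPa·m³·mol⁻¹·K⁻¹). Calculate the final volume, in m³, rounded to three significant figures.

V₄ ≈ 1.31e-05 m³

From PV = nRT: V₁ = nRT₁/P₁ = 7.786e-05 m³.
P constant ⇒ V ∝ T: P₂ = P₁; T₂ = T₁·(V₂/V₁) = 142.6 K.
V constant ⇒ P ∝ T: V₃ = V₂; T₃ = T₂·(P₃/P₂) = 373.6 K.
P constant ⇒ V ∝ T: P₄ = P₃; V₄ = V₃·(T₄/T₃) = 1.312e-05 m³.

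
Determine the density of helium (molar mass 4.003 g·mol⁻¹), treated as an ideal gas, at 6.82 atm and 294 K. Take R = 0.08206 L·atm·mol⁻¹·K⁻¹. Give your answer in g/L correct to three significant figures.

ρ ≈ 1.13 g/L

ρ = PM/(RT) = (6.82 × 4.003) / (0.08206 × 294.0)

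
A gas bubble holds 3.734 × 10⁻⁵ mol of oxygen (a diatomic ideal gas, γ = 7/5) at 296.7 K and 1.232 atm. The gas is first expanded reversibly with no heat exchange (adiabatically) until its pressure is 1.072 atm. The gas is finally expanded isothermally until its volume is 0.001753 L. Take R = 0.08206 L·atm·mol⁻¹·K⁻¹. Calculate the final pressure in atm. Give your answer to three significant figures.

P₃ ≈ 0.498 atm

From PV = nRT: V₁ = nRT₁/P₁ = 0.0007379 L.
Reversible adiabatic, γ = 7/5: T₂ = T₁·(P₂/P₁)^((γ−1)/γ) = 285.1 K; V₂ = V₁·(P₁/P₂)^(1/γ) = 0.0008150 L.
Isothermal, so P V is constant: T₃ = T₂; P₃ = P₂·(V₂/V₃) = 0.4984 atm.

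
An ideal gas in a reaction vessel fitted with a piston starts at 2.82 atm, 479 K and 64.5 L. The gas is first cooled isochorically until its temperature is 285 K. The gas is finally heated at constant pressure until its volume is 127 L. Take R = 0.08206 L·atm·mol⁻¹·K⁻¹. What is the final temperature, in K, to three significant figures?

T₃ ≈ 561 K

V constant ⇒ P ∝ T: V₂ = V₁; P₂ = P₁·(T₂/T₁) = 1.678 atm.
P constant ⇒ V ∝ T: P₃ = P₂; T₃ = T₂·(V₃/V₂) = 561.2 K.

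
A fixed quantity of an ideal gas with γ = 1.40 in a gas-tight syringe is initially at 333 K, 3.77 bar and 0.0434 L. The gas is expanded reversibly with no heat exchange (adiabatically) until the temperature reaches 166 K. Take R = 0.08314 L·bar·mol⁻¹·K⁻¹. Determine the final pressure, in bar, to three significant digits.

Reversible adiabatic, γ = 1.40: P₂ = P₁·(T₂/T₁)^(γ/(γ−1)) = 0.3297 bar; V₂ = V₁·(T₁/T₂)^(1/(γ−1)) = 0.2474 L.

P₂ ≈ 0.330 bar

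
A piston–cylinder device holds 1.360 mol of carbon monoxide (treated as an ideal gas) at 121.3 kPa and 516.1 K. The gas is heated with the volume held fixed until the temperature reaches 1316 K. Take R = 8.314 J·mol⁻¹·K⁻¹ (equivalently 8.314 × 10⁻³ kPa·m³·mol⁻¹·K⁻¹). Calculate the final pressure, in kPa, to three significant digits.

From PV = nRT: V₁ = nRT₁/P₁ = 0.04811 m³.
V constant ⇒ P ∝ T: V₂ = V₁; P₂ = P₁·(T₂/T₁) = 309.3 kPa.

P₂ ≈ 309 kPa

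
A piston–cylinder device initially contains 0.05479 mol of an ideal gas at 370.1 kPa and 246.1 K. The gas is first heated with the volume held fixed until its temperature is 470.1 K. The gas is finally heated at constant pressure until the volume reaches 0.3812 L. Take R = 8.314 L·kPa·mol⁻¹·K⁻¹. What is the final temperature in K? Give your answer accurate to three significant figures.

T₃ ≈ 592 K

From PV = nRT: V₁ = nRT₁/P₁ = 0.3029 L.
V constant ⇒ P ∝ T: V₂ = V₁; P₂ = P₁·(T₂/T₁) = 707.0 kPa.
Isobaric, so V/T is constant: P₃ = P₂; T₃ = T₂·(V₃/V₂) = 591.6 K.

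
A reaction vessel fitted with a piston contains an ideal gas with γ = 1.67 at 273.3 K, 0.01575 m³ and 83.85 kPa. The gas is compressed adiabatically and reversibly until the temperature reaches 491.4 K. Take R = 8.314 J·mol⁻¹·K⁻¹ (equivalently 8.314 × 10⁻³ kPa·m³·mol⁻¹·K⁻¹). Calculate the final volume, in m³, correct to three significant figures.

Adiabatic (γ = 1.67), T V^(γ−1) and P V^γ constant: P₂ = P₁·(T₂/T₁)^(γ/(γ−1)) = 361.9 kPa; V₂ = V₁·(T₁/T₂)^(1/(γ−1)) = 0.006561 m³.

V₂ ≈ 0.00656 m³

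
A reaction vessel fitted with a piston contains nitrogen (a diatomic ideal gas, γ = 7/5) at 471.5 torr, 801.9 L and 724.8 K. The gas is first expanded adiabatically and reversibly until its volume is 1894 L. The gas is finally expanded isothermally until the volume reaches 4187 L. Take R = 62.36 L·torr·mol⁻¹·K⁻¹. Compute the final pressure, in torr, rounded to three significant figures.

P₃ ≈ 64.0 torr

Adiabatic (γ = 7/5), T V^(γ−1) and P V^γ constant: T₂ = T₁·(V₁/V₂)^(γ−1) = 513.9 K; P₂ = P₁·(V₁/V₂)^γ = 141.6 torr.
T constant ⇒ Boyle's law P V = const: T₃ = T₂; P₃ = P₂·(V₂/V₃) = 64.03 torr.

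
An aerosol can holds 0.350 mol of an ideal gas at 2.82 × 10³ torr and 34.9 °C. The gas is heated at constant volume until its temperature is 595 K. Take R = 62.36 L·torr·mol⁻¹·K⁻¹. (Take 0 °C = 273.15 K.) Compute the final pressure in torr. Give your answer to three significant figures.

P₂ ≈ 5.45e+03 torr

Convert: T₁ = 308.0 K.
From PV = nRT: V₁ = nRT₁/P₁ = 2.384 L.
V constant ⇒ P ∝ T: V₂ = V₁; P₂ = P₁·(T₂/T₁) = 5447 torr.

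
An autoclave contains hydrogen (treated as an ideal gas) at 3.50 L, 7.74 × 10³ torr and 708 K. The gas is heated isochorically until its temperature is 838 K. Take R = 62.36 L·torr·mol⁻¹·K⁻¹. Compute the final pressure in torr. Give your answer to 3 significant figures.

P₂ ≈ 9.16e+03 torr

V constant ⇒ P ∝ T: V₂ = V₁; P₂ = P₁·(T₂/T₁) = 9161 torr.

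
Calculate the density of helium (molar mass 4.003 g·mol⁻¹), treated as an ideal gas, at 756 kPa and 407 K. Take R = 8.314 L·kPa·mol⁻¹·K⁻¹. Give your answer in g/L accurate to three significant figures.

ρ = PM/(RT) = (756 × 4.003) / (8.314 × 407.0)

ρ ≈ 0.894 g/L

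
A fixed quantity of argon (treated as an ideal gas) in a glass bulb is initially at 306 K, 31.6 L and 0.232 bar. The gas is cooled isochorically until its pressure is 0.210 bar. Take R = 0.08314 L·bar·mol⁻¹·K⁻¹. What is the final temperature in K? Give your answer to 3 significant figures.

T₂ ≈ 277 K

Isochoric, so P/T is constant: V₂ = V₁; T₂ = T₁·(P₂/P₁) = 277.0 K.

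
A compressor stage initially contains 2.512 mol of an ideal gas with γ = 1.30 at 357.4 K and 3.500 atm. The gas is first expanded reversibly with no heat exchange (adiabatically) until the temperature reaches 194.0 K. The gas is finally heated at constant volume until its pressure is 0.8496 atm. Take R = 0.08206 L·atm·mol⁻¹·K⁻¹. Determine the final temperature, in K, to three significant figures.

From PV = nRT: V₁ = nRT₁/P₁ = 21.05 L.
Reversible adiabatic, γ = 1.30: P₂ = P₁·(T₂/T₁)^(γ/(γ−1)) = 0.2479 atm; V₂ = V₁·(T₁/T₂)^(1/(γ−1)) = 161.3 L.
V constant ⇒ P ∝ T: V₃ = V₂; T₃ = T₂·(P₃/P₂) = 665.0 K.

T₃ ≈ 665 K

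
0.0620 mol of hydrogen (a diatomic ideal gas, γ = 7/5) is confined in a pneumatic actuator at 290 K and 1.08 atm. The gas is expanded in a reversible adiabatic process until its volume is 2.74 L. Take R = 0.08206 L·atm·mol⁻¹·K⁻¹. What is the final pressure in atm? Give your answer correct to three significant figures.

P₂ ≈ 0.408 atm

From PV = nRT: V₁ = nRT₁/P₁ = 1.366 L.
Adiabatic (γ = 7/5), T V^(γ−1) and P V^γ constant: T₂ = T₁·(V₁/V₂)^(γ−1) = 219.5 K; P₂ = P₁·(V₁/V₂)^γ = 0.4076 atm.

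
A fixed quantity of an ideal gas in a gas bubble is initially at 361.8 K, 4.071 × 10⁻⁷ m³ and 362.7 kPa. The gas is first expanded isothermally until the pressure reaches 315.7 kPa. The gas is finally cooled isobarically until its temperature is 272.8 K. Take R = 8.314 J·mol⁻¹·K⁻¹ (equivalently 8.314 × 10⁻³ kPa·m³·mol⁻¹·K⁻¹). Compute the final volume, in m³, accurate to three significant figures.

V₃ ≈ 3.53e-07 m³

T constant ⇒ Boyle's law P V = const: T₂ = T₁; V₂ = V₁·(P₁/P₂) = 4.677e-07 m³.
Isobaric, so V/T is constant: P₃ = P₂; V₃ = V₂·(T₃/T₂) = 3.527e-07 m³.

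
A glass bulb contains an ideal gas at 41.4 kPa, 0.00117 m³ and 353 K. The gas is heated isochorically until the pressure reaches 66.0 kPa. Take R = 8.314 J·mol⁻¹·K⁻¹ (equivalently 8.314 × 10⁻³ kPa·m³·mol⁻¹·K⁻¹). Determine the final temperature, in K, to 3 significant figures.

T₂ ≈ 563 K

Isochoric, so P/T is constant: V₂ = V₁; T₂ = T₁·(P₂/P₁) = 562.8 K.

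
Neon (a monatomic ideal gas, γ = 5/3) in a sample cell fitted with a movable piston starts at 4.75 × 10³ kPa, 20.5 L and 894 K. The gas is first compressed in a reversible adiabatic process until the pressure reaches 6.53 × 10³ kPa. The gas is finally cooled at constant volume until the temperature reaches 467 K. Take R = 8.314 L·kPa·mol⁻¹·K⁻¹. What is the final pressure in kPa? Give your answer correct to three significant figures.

P₃ ≈ 3.00e+03 kPa

Adiabatic (γ = 5/3), T V^(γ−1) and P V^γ constant: T₂ = T₁·(P₂/P₁)^((γ−1)/γ) = 1015 K; V₂ = V₁·(P₁/P₂)^(1/γ) = 16.94 L.
Isochoric, so P/T is constant: V₃ = V₂; P₃ = P₂·(T₃/T₂) = 3003 kPa.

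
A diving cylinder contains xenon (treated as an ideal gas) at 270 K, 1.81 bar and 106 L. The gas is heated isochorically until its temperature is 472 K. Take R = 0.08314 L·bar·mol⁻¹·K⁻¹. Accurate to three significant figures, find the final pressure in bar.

P₂ ≈ 3.16 bar

Isochoric, so P/T is constant: V₂ = V₁; P₂ = P₁·(T₂/T₁) = 3.164 bar.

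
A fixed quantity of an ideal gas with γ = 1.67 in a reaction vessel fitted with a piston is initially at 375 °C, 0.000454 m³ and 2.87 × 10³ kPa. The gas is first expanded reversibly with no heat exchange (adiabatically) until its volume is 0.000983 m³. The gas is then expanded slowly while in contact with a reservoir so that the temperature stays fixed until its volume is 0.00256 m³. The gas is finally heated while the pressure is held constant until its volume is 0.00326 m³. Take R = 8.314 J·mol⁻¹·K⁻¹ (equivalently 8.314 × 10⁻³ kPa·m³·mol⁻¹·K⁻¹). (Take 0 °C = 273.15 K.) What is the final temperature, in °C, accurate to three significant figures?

T₄ ≈ 219 °C

Convert: T₁ = 648.1 K.
Adiabatic (γ = 1.67), T V^(γ−1) and P V^γ constant: T₂ = T₁·(V₁/V₂)^(γ−1) = 386.3 K; P₂ = P₁·(V₁/V₂)^γ = 790.0 kPa.
Isothermal, so P V is constant: T₃ = T₂; P₃ = P₂·(V₂/V₃) = 303.3 kPa.
P constant ⇒ V ∝ T: P₄ = P₃; T₄ = T₃·(V₄/V₃) = 491.9 K.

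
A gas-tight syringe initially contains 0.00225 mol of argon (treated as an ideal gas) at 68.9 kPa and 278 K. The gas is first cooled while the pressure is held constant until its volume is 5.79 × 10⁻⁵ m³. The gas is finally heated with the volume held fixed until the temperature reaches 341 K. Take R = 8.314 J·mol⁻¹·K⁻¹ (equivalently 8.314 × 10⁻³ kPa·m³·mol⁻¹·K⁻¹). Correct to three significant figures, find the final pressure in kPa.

P₃ ≈ 110 kPa

From PV = nRT: V₁ = nRT₁/P₁ = 7.548e-05 m³.
Isobaric, so V/T is constant: P₂ = P₁; T₂ = T₁·(V₂/V₁) = 213.3 K.
Isochoric, so P/T is constant: V₃ = V₂; P₃ = P₂·(T₃/T₂) = 110.2 kPa.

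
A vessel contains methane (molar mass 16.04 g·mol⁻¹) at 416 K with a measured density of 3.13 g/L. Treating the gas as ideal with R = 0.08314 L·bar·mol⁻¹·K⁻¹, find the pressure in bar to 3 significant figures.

ρ = PM/(RT) ⇒ P = ρRT/M = (3.13 × 0.08314 × 416.0) / 16.04

P ≈ 6.75 bar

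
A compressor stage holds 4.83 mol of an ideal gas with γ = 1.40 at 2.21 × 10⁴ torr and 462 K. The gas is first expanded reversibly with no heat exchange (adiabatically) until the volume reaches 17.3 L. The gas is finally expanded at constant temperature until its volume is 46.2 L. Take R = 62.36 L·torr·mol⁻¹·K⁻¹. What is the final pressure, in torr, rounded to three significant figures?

P₃ ≈ 2.01e+03 torr

From PV = nRT: V₁ = nRT₁/P₁ = 6.297 L.
Adiabatic (γ = 1.40), T V^(γ−1) and P V^γ constant: T₂ = T₁·(V₁/V₂)^(γ−1) = 308.4 K; P₂ = P₁·(V₁/V₂)^γ = 5369 torr.
Isothermal, so P V is constant: T₃ = T₂; P₃ = P₂·(V₂/V₃) = 2010 torr.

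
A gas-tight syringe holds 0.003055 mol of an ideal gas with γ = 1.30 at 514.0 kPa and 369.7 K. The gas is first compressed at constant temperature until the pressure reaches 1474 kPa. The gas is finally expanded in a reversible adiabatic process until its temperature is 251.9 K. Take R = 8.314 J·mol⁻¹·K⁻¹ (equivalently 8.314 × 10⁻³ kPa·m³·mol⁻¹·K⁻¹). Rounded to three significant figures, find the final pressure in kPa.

P₃ ≈ 280 kPa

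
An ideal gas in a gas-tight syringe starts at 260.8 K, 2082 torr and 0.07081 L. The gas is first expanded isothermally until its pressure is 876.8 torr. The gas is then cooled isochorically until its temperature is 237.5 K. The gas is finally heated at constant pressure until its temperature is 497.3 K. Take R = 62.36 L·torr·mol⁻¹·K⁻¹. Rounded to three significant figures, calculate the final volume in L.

Isothermal, so P V is constant: T₂ = T₁; V₂ = V₁·(P₁/P₂) = 0.1681 L.
Isochoric, so P/T is constant: V₃ = V₂; P₃ = P₂·(T₃/T₂) = 798.5 torr.
P constant ⇒ V ∝ T: P₄ = P₃; V₄ = V₃·(T₄/T₃) = 0.3521 L.

V₄ ≈ 0.352 L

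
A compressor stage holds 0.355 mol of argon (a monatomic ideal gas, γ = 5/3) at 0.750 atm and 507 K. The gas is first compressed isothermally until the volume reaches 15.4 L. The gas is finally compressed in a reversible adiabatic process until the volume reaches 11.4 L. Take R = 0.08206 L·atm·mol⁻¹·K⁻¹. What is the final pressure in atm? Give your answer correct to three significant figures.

From PV = nRT: V₁ = nRT₁/P₁ = 19.69 L.
Isothermal, so P V is constant: T₂ = T₁; P₂ = P₁·(V₁/V₂) = 0.9591 atm.
Reversible adiabatic, γ = 5/3: T₃ = T₂·(V₂/V₃)^(γ−1) = 619.6 K; P₃ = P₂·(V₂/V₃)^γ = 1.583 atm.

P₃ ≈ 1.58 atm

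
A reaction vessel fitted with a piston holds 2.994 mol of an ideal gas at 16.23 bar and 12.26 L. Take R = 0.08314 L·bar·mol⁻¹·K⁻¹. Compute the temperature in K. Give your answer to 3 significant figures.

PV = nRT ⇒ T = PV/(nR) = (16.23 × 12.26) / (2.994 × 0.08314)

T ≈ 799 K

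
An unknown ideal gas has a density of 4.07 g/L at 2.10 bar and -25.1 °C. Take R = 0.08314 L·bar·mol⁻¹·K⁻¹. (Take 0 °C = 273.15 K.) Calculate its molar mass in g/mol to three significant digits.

M ≈ 40.0 g/mol

ρ = PM/(RT) ⇒ M = ρRT/P = (4.07 × 0.08314 × 248.0) / 2.10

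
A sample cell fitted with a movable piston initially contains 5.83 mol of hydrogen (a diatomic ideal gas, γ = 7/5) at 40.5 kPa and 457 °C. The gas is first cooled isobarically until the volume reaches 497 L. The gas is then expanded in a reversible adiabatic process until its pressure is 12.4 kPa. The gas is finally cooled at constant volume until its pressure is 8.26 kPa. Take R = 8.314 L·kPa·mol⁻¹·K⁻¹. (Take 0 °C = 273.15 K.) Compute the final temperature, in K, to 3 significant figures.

Convert: T₁ = 730.1 K.
From PV = nRT: V₁ = nRT₁/P₁ = 873.8 L.
P constant ⇒ V ∝ T: P₂ = P₁; T₂ = T₁·(V₂/V₁) = 415.3 K.
Adiabatic (γ = 7/5), T V^(γ−1) and P V^γ constant: T₃ = T₂·(P₃/P₂)^((γ−1)/γ) = 296.1 K; V₃ = V₂·(P₂/P₃)^(1/γ) = 1158 L.
Isochoric, so P/T is constant: V₄ = V₃; T₄ = T₃·(P₄/P₃) = 197.3 K.

T₄ ≈ 197 K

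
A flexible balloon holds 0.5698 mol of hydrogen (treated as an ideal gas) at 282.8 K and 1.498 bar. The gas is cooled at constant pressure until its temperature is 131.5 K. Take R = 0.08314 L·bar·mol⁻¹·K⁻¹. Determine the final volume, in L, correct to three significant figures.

V₂ ≈ 4.16 L

From PV = nRT: V₁ = nRT₁/P₁ = 8.943 L.
Isobaric, so V/T is constant: P₂ = P₁; V₂ = V₁·(T₂/T₁) = 4.159 L.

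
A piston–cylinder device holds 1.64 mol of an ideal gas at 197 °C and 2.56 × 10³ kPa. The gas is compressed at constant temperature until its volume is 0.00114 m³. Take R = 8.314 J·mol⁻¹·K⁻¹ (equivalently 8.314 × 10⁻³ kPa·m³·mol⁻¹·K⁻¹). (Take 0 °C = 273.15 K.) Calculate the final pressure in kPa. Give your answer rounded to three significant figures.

P₂ ≈ 5.62e+03 kPa

Convert: T₁ = 470.1 K.
From PV = nRT: V₁ = nRT₁/P₁ = 0.002504 m³.
T constant ⇒ Boyle's law P V = const: T₂ = T₁; P₂ = P₁·(V₁/V₂) = 5623 kPa.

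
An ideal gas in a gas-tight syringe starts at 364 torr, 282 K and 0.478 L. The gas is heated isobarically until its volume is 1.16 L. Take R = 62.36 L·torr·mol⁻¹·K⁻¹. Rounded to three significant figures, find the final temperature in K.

T₂ ≈ 684 K

P constant ⇒ V ∝ T: P₂ = P₁; T₂ = T₁·(V₂/V₁) = 684.4 K.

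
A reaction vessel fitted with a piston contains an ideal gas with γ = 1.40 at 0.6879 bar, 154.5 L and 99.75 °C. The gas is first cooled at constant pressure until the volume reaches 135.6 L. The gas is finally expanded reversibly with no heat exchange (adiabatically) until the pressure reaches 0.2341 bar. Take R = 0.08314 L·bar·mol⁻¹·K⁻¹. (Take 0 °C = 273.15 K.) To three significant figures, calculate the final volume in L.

Convert: T₁ = 372.9 K.
Isobaric, so V/T is constant: P₂ = P₁; T₂ = T₁·(V₂/V₁) = 327.3 K.
Adiabatic (γ = 1.40), T V^(γ−1) and P V^γ constant: T₃ = T₂·(P₃/P₂)^((γ−1)/γ) = 240.5 K; V₃ = V₂·(P₂/P₃)^(1/γ) = 292.8 L.

V₃ ≈ 293 L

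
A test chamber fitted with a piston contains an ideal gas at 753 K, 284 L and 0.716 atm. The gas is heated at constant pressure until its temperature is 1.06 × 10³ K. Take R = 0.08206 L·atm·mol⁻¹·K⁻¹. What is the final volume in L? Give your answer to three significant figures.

V₂ ≈ 400 L

Isobaric, so V/T is constant: P₂ = P₁; V₂ = V₁·(T₂/T₁) = 399.8 L.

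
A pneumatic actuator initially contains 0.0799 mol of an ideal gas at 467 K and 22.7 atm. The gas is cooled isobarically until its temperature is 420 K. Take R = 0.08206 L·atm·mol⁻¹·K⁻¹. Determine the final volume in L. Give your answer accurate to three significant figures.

From PV = nRT: V₁ = nRT₁/P₁ = 0.1349 L.
P constant ⇒ V ∝ T: P₂ = P₁; V₂ = V₁·(T₂/T₁) = 0.1213 L.

V₂ ≈ 0.121 L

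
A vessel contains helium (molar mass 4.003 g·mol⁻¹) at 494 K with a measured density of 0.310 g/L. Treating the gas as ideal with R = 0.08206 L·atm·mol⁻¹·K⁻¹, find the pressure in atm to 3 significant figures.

P ≈ 3.14 atm

ρ = PM/(RT) ⇒ P = ρRT/M = (0.310 × 0.08206 × 494.0) / 4.003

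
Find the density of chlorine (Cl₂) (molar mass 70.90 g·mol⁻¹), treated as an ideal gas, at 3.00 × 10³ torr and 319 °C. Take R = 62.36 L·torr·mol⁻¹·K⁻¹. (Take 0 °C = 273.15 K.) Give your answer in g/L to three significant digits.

ρ = PM/(RT) = (3.00e+03 × 70.90) / (62.36 × 592.1)

ρ ≈ 5.76 g/L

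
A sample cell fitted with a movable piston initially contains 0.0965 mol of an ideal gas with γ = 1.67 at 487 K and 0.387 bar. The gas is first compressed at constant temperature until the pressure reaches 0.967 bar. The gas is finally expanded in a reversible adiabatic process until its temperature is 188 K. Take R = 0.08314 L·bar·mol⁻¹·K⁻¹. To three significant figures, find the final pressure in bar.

From PV = nRT: V₁ = nRT₁/P₁ = 10.10 L.
T constant ⇒ Boyle's law P V = const: T₂ = T₁; V₂ = V₁·(P₁/P₂) = 4.041 L.
Adiabatic (γ = 1.67), T V^(γ−1) and P V^γ constant: P₃ = P₂·(T₃/T₂)^(γ/(γ−1)) = 0.09017 bar; V₃ = V₂·(T₂/T₃)^(1/(γ−1)) = 16.73 L.

P₃ ≈ 0.0902 bar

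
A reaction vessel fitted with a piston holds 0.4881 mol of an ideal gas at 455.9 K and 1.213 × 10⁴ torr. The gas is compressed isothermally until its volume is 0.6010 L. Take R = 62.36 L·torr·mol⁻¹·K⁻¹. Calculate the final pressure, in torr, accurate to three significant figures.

P₂ ≈ 2.31e+04 torr

From PV = nRT: V₁ = nRT₁/P₁ = 1.144 L.
Isothermal, so P V is constant: T₂ = T₁; P₂ = P₁·(V₁/V₂) = 2.309e+04 torr.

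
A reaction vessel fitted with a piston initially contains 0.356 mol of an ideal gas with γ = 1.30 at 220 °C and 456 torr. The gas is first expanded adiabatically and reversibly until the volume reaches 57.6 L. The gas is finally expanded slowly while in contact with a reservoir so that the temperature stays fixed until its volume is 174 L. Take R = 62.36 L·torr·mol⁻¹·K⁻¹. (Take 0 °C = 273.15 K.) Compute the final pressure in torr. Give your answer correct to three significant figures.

P₃ ≈ 48.4 torr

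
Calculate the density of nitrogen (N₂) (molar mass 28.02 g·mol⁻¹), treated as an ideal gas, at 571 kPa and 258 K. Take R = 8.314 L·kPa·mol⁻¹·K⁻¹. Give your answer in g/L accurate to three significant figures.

ρ ≈ 7.46 g/L

ρ = PM/(RT) = (571 × 28.02) / (8.314 × 258.0)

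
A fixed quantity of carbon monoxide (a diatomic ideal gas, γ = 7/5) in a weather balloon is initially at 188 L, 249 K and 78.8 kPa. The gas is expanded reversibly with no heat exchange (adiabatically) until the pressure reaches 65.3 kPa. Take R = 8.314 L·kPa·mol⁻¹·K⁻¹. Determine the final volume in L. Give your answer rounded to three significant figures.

Adiabatic (γ = 7/5), T V^(γ−1) and P V^γ constant: T₂ = T₁·(P₂/P₁)^((γ−1)/γ) = 236.0 K; V₂ = V₁·(P₁/P₂)^(1/γ) = 215.0 L.

V₂ ≈ 215 L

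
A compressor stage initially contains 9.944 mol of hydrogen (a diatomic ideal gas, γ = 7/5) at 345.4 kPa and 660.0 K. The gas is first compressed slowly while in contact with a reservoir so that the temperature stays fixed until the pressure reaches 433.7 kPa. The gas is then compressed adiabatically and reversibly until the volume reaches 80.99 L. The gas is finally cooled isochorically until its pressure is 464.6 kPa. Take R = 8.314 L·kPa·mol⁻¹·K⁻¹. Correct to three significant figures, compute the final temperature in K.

T₄ ≈ 455 K

From PV = nRT: V₁ = nRT₁/P₁ = 158.0 L.
Isothermal, so P V is constant: T₂ = T₁; V₂ = V₁·(P₁/P₂) = 125.8 L.
Adiabatic (γ = 7/5), T V^(γ−1) and P V^γ constant: T₃ = T₂·(V₂/V₃)^(γ−1) = 787.2 K; P₃ = P₂·(V₂/V₃)^γ = 803.5 kPa.
V constant ⇒ P ∝ T: V₄ = V₃; T₄ = T₃·(P₄/P₃) = 455.1 K.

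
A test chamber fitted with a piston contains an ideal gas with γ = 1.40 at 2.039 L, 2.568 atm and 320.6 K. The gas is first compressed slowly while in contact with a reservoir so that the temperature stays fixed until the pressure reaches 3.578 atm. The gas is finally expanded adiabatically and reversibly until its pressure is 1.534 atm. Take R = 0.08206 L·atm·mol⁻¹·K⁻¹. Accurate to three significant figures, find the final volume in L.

Isothermal, so P V is constant: T₂ = T₁; V₂ = V₁·(P₁/P₂) = 1.463 L.
Adiabatic (γ = 1.40), T V^(γ−1) and P V^γ constant: T₃ = T₂·(P₃/P₂)^((γ−1)/γ) = 251.7 K; V₃ = V₂·(P₂/P₃)^(1/γ) = 2.680 L.

V₃ ≈ 2.68 L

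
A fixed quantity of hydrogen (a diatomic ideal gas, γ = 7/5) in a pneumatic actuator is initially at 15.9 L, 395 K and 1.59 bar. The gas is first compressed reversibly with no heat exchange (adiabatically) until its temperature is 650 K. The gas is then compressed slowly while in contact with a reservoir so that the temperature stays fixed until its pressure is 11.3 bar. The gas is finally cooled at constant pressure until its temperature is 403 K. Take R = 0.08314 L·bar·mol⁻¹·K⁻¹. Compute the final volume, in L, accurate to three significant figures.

Adiabatic (γ = 7/5), T V^(γ−1) and P V^γ constant: P₂ = P₁·(T₂/T₁)^(γ/(γ−1)) = 9.089 bar; V₂ = V₁·(T₁/T₂)^(1/(γ−1)) = 4.577 L.
T constant ⇒ Boyle's law P V = const: T₃ = T₂; V₃ = V₂·(P₂/P₃) = 3.682 L.
P constant ⇒ V ∝ T: P₄ = P₃; V₄ = V₃·(T₄/T₃) = 2.283 L.

V₄ ≈ 2.28 L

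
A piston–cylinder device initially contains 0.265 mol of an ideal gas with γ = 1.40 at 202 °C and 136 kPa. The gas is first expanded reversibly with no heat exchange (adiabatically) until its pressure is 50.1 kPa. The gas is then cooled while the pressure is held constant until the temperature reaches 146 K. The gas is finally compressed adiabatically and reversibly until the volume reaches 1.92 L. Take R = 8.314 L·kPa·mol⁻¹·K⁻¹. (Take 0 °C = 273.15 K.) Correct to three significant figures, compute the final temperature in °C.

T₄ ≈ -36.5 °C

Convert: T₁ = 475.1 K.
From PV = nRT: V₁ = nRT₁/P₁ = 7.697 L.
Reversible adiabatic, γ = 1.40: T₂ = T₁·(P₂/P₁)^((γ−1)/γ) = 357.2 K; V₂ = V₁·(P₁/P₂)^(1/γ) = 15.71 L.
Isobaric, so V/T is constant: P₃ = P₂; V₃ = V₂·(T₃/T₂) = 6.421 L.
Reversible adiabatic, γ = 1.40: T₄ = T₃·(V₃/V₄)^(γ−1) = 236.6 K; P₄ = P₃·(V₃/V₄)^γ = 271.5 kPa.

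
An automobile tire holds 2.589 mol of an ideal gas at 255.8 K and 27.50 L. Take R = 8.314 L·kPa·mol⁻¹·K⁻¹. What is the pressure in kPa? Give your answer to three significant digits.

P ≈ 200 kPa

PV = nRT ⇒ P = nRT/V = (2.589 × 8.314 × 255.8) / 27.50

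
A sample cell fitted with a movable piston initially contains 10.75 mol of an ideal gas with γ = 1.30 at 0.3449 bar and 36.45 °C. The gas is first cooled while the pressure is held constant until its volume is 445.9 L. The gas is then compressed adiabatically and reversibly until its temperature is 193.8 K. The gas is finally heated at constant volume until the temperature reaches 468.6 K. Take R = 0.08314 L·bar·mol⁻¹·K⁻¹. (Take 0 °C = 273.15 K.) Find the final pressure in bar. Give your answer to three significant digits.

P₄ ≈ 1.40 bar

Convert: T₁ = 309.6 K.
From PV = nRT: V₁ = nRT₁/P₁ = 802.3 L.
Isobaric, so V/T is constant: P₂ = P₁; T₂ = T₁·(V₂/V₁) = 172.1 K.
Adiabatic (γ = 1.30), T V^(γ−1) and P V^γ constant: P₃ = P₂·(T₃/T₂)^(γ/(γ−1)) = 0.5774 bar; V₃ = V₂·(T₂/T₃)^(1/(γ−1)) = 300.0 L.
Isochoric, so P/T is constant: V₄ = V₃; P₄ = P₃·(T₄/T₃) = 1.396 bar.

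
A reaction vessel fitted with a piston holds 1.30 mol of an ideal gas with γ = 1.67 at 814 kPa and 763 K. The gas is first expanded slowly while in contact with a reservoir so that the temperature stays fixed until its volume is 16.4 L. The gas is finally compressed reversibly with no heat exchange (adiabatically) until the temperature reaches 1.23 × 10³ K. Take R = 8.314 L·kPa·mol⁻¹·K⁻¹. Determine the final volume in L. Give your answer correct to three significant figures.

V₃ ≈ 8.04 L

From PV = nRT: V₁ = nRT₁/P₁ = 10.13 L.
T constant ⇒ Boyle's law P V = const: T₂ = T₁; P₂ = P₁·(V₁/V₂) = 502.8 kPa.
Reversible adiabatic, γ = 1.67: P₃ = P₂·(T₃/T₂)^(γ/(γ−1)) = 1653 kPa; V₃ = V₂·(T₂/T₃)^(1/(γ−1)) = 8.041 L.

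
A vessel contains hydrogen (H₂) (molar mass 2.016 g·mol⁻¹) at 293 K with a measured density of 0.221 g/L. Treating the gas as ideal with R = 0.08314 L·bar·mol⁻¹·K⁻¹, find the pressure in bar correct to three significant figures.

P ≈ 2.67 bar

ρ = PM/(RT) ⇒ P = ρRT/M = (0.221 × 0.08314 × 293.0) / 2.016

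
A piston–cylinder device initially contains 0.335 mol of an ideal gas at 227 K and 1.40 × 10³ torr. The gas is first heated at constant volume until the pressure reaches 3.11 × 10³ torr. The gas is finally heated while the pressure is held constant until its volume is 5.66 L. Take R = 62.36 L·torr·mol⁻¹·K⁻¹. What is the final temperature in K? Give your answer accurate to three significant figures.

T₃ ≈ 843 K

From PV = nRT: V₁ = nRT₁/P₁ = 3.387 L.
Isochoric, so P/T is constant: V₂ = V₁; T₂ = T₁·(P₂/P₁) = 504.3 K.
P constant ⇒ V ∝ T: P₃ = P₂; T₃ = T₂·(V₃/V₂) = 842.6 K.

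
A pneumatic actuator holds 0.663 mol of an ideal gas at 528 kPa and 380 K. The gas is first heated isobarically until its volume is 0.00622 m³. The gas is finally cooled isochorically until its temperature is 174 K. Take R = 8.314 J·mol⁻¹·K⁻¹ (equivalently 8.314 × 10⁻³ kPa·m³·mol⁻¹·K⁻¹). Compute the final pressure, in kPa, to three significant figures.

P₃ ≈ 154 kPa

From PV = nRT: V₁ = nRT₁/P₁ = 0.003967 m³.
P constant ⇒ V ∝ T: P₂ = P₁; T₂ = T₁·(V₂/V₁) = 595.8 K.
V constant ⇒ P ∝ T: V₃ = V₂; P₃ = P₂·(T₃/T₂) = 154.2 kPa.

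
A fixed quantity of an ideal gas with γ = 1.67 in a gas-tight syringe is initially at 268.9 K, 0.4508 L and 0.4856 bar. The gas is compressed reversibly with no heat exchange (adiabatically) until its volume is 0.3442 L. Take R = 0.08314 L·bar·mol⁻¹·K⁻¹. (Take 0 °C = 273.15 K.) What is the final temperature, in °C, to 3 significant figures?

T₂ ≈ 49.0 °C

Reversible adiabatic, γ = 1.67: T₂ = T₁·(V₁/V₂)^(γ−1) = 322.2 K; P₂ = P₁·(V₁/V₂)^γ = 0.7620 bar.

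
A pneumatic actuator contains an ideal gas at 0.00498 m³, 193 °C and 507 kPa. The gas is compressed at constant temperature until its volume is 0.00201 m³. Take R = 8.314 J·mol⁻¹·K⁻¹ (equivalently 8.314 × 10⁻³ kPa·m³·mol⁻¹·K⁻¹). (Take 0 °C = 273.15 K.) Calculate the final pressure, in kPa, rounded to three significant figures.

P₂ ≈ 1.26e+03 kPa

Convert: T₁ = 466.1 K.
T constant ⇒ Boyle's law P V = const: T₂ = T₁; P₂ = P₁·(V₁/V₂) = 1256 kPa.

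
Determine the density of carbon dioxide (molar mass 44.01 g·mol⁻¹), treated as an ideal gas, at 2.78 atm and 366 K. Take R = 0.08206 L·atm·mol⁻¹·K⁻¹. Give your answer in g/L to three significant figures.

ρ ≈ 4.07 g/L

ρ = PM/(RT) = (2.78 × 44.01) / (0.08206 × 366.0)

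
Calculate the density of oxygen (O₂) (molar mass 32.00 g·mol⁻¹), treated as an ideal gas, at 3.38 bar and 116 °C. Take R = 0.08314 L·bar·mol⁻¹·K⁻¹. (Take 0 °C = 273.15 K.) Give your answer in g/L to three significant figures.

ρ ≈ 3.34 g/L

ρ = PM/(RT) = (3.38 × 32.00) / (0.08314 × 389.1)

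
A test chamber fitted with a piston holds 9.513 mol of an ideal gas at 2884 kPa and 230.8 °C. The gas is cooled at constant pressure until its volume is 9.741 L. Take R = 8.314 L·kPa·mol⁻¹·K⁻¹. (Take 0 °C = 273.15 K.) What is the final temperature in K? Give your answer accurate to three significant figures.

Convert: T₁ = 503.9 K.
From PV = nRT: V₁ = nRT₁/P₁ = 13.82 L.
P constant ⇒ V ∝ T: P₂ = P₁; T₂ = T₁·(V₂/V₁) = 355.2 K.

T₂ ≈ 355 K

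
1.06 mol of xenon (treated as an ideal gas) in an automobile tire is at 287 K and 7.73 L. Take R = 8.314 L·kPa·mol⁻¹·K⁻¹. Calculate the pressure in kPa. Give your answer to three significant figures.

P ≈ 327 kPa

PV = nRT ⇒ P = nRT/V = (1.06 × 8.314 × 287) / 7.73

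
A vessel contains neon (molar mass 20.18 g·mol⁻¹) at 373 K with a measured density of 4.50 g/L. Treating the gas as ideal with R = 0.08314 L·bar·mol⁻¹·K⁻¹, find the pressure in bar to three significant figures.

ρ = PM/(RT) ⇒ P = ρRT/M = (4.50 × 0.08314 × 373.0) / 20.18

P ≈ 6.92 bar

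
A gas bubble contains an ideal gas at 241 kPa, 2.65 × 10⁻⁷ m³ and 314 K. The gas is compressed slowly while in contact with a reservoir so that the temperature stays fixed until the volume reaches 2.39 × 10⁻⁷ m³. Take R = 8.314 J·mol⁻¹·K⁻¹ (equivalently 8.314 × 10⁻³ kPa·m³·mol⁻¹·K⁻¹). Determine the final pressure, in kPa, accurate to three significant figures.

Isothermal, so P V is constant: T₂ = T₁; P₂ = P₁·(V₁/V₂) = 267.2 kPa.

P₂ ≈ 267 kPa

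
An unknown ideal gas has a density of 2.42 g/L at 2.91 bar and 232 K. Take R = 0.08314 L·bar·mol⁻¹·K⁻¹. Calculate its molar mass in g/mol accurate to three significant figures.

M ≈ 16.0 g/mol

ρ = PM/(RT) ⇒ M = ρRT/P = (2.42 × 0.08314 × 232.0) / 2.91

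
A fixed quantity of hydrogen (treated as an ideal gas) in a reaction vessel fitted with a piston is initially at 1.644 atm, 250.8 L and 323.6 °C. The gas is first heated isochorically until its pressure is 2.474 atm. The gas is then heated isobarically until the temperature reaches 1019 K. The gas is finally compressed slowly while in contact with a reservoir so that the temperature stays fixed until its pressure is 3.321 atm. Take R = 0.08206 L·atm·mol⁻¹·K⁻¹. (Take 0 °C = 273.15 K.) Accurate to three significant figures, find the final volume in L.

V₄ ≈ 212 L

Convert: T₁ = 596.8 K.
Isochoric, so P/T is constant: V₂ = V₁; T₂ = T₁·(P₂/P₁) = 898.0 K.
P constant ⇒ V ∝ T: P₃ = P₂; V₃ = V₂·(T₃/T₂) = 284.6 L.
T constant ⇒ Boyle's law P V = const: T₄ = T₃; V₄ = V₃·(P₃/P₄) = 212.0 L.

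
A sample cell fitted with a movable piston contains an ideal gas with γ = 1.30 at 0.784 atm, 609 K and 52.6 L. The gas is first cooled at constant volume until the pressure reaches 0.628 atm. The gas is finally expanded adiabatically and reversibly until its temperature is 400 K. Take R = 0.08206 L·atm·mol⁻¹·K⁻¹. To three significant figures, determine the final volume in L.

Isochoric, so P/T is constant: V₂ = V₁; T₂ = T₁·(P₂/P₁) = 487.8 K.
Reversible adiabatic, γ = 1.30: P₃ = P₂·(T₃/T₂)^(γ/(γ−1)) = 0.2657 atm; V₃ = V₂·(T₂/T₃)^(1/(γ−1)) = 101.9 L.

V₃ ≈ 102 L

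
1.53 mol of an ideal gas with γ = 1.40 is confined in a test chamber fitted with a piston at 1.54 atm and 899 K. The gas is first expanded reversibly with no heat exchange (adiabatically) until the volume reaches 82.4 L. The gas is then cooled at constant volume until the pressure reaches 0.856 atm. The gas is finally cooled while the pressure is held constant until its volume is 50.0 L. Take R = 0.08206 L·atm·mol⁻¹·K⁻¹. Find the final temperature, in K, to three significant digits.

From PV = nRT: V₁ = nRT₁/P₁ = 73.29 L.
Adiabatic (γ = 1.40), T V^(γ−1) and P V^γ constant: T₂ = T₁·(V₁/V₂)^(γ−1) = 857.9 K; P₂ = P₁·(V₁/V₂)^γ = 1.307 atm.
V constant ⇒ P ∝ T: V₃ = V₂; T₃ = T₂·(P₃/P₂) = 561.8 K.
P constant ⇒ V ∝ T: P₄ = P₃; T₄ = T₃·(V₄/V₃) = 340.9 K.

T₄ ≈ 341 K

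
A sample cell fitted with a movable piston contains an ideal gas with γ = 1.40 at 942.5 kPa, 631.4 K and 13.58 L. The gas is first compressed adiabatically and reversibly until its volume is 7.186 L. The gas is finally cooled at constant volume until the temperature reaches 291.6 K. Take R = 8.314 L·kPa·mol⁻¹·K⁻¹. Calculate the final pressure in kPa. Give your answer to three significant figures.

P₃ ≈ 823 kPa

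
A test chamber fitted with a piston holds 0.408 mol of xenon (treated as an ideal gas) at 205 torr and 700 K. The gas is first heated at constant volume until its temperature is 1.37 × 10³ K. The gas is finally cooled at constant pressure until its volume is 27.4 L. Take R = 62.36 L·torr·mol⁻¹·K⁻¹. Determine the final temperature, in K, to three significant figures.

T₃ ≈ 432 K

From PV = nRT: V₁ = nRT₁/P₁ = 86.88 L.
Isochoric, so P/T is constant: V₂ = V₁; P₂ = P₁·(T₂/T₁) = 401.2 torr.
Isobaric, so V/T is constant: P₃ = P₂; T₃ = T₂·(V₃/V₂) = 432.1 K.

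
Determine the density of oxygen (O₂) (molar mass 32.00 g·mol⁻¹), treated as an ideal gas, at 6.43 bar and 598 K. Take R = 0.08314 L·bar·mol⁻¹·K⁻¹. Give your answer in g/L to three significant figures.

ρ = PM/(RT) = (6.43 × 32.00) / (0.08314 × 598.0)

ρ ≈ 4.14 g/L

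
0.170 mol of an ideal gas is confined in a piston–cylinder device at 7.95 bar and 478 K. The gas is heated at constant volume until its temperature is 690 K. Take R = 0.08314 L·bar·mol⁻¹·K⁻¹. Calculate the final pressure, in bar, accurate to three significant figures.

P₂ ≈ 11.5 bar

From PV = nRT: V₁ = nRT₁/P₁ = 0.8498 L.
Isochoric, so P/T is constant: V₂ = V₁; P₂ = P₁·(T₂/T₁) = 11.48 bar.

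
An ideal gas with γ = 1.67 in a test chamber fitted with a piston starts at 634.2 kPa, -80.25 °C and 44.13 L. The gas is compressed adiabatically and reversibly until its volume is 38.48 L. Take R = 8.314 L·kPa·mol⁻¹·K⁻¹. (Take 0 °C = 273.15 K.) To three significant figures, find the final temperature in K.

T₂ ≈ 211 K

Convert: T₁ = 192.9 K.
Reversible adiabatic, γ = 1.67: T₂ = T₁·(V₁/V₂)^(γ−1) = 211.4 K; P₂ = P₁·(V₁/V₂)^γ = 797.2 kPa.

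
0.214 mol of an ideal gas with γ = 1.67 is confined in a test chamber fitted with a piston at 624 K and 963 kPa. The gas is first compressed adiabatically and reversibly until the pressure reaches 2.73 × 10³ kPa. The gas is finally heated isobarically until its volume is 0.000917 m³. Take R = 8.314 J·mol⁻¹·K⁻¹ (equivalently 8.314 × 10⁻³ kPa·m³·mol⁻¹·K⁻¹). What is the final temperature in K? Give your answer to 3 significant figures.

T₃ ≈ 1.41e+03 K

From PV = nRT: V₁ = nRT₁/P₁ = 0.001153 m³.
Reversible adiabatic, γ = 1.67: T₂ = T₁·(P₂/P₁)^((γ−1)/γ) = 947.9 K; V₂ = V₁·(P₁/P₂)^(1/γ) = 0.0006177 m³.
P constant ⇒ V ∝ T: P₃ = P₂; T₃ = T₂·(V₃/V₂) = 1407 K.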